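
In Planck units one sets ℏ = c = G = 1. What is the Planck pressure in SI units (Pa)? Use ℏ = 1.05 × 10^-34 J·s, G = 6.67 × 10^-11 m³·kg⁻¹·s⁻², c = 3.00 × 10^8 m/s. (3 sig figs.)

4.68 × 10^113 Pa

p_P = c⁷/(ℏG²)
  = 2.19 × 10^59 / 4.67 × 10^-55
  = 4.68 × 10^113 Pa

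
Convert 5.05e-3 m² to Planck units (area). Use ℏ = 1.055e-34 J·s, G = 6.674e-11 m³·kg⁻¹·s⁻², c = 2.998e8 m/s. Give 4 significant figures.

1.933e67

Planck area: A_P = ℏG/c³ = 2.613e-70 m².
5.05e-3 / 2.613e-70 = 1.933e67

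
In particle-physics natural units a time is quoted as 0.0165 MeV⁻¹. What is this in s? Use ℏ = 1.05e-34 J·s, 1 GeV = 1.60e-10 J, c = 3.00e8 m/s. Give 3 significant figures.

A time is [E]⁻¹ in ℏ=c=1; restore one factor of ℏ.
1 GeV⁻¹ → ℏ × (1 GeV in J)⁻¹ = 6.56e-25 s.
Convert the energy scale: 0.0165 MeV⁻¹ = 16.5 GeV⁻¹.
Result: 16.5 × 6.56e-25 = 1.08e-23 s.

1.08e-23 s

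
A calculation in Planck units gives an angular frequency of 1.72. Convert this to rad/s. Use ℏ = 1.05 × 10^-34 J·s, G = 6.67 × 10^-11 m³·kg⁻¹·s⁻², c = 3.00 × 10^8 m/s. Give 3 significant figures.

One Planck angular frequency: ω_P = √(c⁵/(ℏG)) = 1.86 × 10^43 rad/s.
1.72 × 1.86 × 10^43 rad/s = 3.20 × 10^43 rad/s

3.20 × 10^43 rad/s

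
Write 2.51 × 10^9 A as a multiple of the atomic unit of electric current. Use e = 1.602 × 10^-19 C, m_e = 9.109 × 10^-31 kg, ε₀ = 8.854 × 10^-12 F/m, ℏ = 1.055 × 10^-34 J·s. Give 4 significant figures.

3.796 × 10^11

atomic unit of electric current: I_au = e E_h/ℏ = m_e e⁵/((4πε₀)²ℏ³) = 6.612 × 10^-3 A.
2.51 × 10^9 / 6.612 × 10^-3 = 3.796 × 10^11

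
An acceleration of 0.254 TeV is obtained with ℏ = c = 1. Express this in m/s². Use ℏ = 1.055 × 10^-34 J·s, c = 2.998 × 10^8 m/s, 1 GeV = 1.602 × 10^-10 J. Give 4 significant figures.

Acceleration is [L]/[T]² = c·[E]/ℏ.
1 GeV → c/ℏ × (1 GeV in J) = 4.552 × 10^32 m/s².
Convert the energy scale: 0.254 TeV = 254 GeV.
Result: 254 × 4.552 × 10^32 = 1.156 × 10^35 m/s².

1.156 × 10^35 m/s²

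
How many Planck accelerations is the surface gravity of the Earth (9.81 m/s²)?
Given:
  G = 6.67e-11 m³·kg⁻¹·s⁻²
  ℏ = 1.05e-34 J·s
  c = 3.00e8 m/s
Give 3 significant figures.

1.76e-51

Planck acceleration: a_P = √(c⁷/(ℏG)) = 5.59e51 m/s².
9.81 / 5.59e51 = 1.76e-51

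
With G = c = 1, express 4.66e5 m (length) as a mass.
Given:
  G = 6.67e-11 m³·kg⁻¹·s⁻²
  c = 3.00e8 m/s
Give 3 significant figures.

6.29e32 kg

Length → mass via c²/G.
4.66e5 m × (c²/G) = 6.29e32 kg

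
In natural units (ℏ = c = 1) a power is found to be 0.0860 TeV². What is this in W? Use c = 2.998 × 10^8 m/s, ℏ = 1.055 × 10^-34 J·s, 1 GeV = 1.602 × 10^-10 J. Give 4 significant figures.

2.092 × 10^19 W

Power is [E]/[T] = [E]²/ℏ.
1 GeV² → 1/ℏ × (1 GeV in J)² = 2.433 × 10^14 W.
Convert the energy scale: 0.0860 TeV² = 8.60 × 10^4 GeV².
Result: 8.60 × 10^4 × 2.433 × 10^14 = 2.092 × 10^19 W.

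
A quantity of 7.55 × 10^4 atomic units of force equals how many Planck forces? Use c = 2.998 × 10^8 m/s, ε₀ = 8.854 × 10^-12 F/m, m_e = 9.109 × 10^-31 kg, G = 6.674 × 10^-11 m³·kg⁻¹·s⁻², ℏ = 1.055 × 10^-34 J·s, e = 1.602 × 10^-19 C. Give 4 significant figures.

5.127 × 10^-47

atomic unit of force: F_au = E_h/a₀ = m_e²e⁶/((4πε₀)³ℏ⁴) = 8.220 × 10^-8 N
Planck force: F_P = c⁴/G = 1.210 × 10^44 N
7.55 × 10^4 × 8.220 × 10^-8 / 1.210 × 10^44 = 5.127 × 10^-47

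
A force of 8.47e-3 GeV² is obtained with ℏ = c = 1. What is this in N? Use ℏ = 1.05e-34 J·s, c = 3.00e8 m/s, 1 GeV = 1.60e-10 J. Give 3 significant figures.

Force is [E]/[L] = [E]²/(ℏc); restore (ℏc)⁻¹.
1 GeV² → 1/(ℏc) × (1 GeV in J)² = 8.13e5 N.
Result: 8.47e-3 × 8.13e5 = 6.88e3 N.

6.88e3 N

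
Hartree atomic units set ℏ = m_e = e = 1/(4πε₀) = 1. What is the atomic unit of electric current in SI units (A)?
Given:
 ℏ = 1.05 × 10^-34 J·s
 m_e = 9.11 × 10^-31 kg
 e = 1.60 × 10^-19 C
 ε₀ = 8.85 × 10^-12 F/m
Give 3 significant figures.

6.67 × 10^-3 A

The unique combination of the constants set to 1 with dimensions of current is I_au = e E_h/ℏ = m_e e⁵/((4πε₀)²ℏ³).
E_h = 4.38 × 10^-18 J
e·E_h/ℏ = 6.67 × 10^-3 A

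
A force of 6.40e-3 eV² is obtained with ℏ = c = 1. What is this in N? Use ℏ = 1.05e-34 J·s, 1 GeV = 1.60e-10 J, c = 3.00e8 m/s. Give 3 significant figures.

5.20e-15 N

Force is [E]/[L] = [E]²/(ℏc); restore (ℏc)⁻¹.
1 GeV² → 1/(ℏc) × (1 GeV in J)² = 8.13e5 N.
Convert the energy scale: 6.40e-3 eV² = 6.40e-21 GeV².
Result: 6.40e-21 × 8.13e5 = 5.20e-15 N.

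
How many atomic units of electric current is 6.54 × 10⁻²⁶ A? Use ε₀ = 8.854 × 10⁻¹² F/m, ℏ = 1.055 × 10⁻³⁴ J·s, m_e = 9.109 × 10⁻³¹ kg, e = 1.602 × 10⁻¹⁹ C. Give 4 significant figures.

atomic unit of electric current: I_au = e E_h/ℏ = m_e e⁵/((4πε₀)²ℏ³) = 6.612 × 10⁻³ A.
6.54 × 10⁻²⁶ / 6.612 × 10⁻³ = 9.891 × 10⁻²⁴

9.891 × 10⁻²⁴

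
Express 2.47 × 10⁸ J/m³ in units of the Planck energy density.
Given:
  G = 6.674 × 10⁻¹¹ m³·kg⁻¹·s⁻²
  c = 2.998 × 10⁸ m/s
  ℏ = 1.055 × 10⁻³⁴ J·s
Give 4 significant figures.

Planck energy density: u_P = c⁷/(ℏG²) = 4.632 × 10¹¹³ J/m³.
2.47 × 10⁸ / 4.632 × 10¹¹³ = 5.332 × 10⁻¹⁰⁶

5.332 × 10⁻¹⁰⁶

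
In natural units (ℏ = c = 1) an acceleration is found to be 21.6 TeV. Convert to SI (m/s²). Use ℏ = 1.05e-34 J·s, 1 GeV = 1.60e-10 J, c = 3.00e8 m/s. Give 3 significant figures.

Acceleration is [L]/[T]² = c·[E]/ℏ.
1 GeV → c/ℏ × (1 GeV in J) = 4.57e32 m/s².
Convert the energy scale: 21.6 TeV = 2.16e4 GeV.
Result: 2.16e4 × 4.57e32 = 9.87e36 m/s².

9.87e36 m/s²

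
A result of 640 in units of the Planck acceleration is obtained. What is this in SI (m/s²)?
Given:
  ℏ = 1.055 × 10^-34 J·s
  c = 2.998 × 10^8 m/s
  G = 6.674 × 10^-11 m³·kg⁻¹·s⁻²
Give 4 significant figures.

One Planck acceleration: a_P = √(c⁷/(ℏG)) = 5.560 × 10^51 m/s².
640 × 5.560 × 10^51 m/s² = 3.559 × 10^54 m/s²

3.559 × 10^54 m/s²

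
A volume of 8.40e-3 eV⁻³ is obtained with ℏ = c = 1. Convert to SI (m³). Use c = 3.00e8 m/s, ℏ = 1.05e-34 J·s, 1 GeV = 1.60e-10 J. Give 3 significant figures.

Volume is [L]³ = [E]⁻³·(ℏc)³.
1 GeV⁻³ → (ℏc)³ × (1 GeV in J)⁻³ = 7.63e-48 m³.
Convert the energy scale: 8.40e-3 eV⁻³ = 8.40e24 GeV⁻³.
Result: 8.40e24 × 7.63e-48 = 6.41e-23 m³.

6.41e-23 m³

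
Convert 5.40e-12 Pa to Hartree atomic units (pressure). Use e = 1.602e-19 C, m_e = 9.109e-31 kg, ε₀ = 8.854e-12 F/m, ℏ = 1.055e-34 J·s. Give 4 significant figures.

atomic unit of pressure: P_au = E_h/a₀³ = m_e⁴e¹⁰/((4πε₀)⁵ℏ⁸) = 2.929e13 Pa.
5.40e-12 / 2.929e13 = 1.844e-25

1.844e-25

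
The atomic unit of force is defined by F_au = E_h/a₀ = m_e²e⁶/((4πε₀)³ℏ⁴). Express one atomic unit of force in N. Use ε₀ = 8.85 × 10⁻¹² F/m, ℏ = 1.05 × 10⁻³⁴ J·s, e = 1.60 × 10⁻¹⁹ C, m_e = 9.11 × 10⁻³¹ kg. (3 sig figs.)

8.33 × 10⁻⁸ N

F_au = E_h/a₀ = m_e²e⁶/((4πε₀)³ℏ⁴)
E_h = 4.38 × 10⁻¹⁸ J
a₀ = 5.26 × 10⁻¹¹ m
E_h/a₀ = 8.33 × 10⁻⁸ N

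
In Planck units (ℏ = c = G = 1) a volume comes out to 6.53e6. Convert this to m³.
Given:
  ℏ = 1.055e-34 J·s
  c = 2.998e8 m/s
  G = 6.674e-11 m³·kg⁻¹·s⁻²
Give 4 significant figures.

One Planck volume: V_P = (ℏG/c³)^(3/2) = 4.224e-105 m³.
6.53e6 × 4.224e-105 m³ = 2.758e-98 m³

2.758e-98 m³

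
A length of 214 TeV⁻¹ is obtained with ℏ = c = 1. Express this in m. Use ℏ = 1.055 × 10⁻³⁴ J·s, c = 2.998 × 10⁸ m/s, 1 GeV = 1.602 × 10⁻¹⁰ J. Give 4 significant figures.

A length is [E]⁻¹ in ℏ=c=1; restore one factor of ℏc.
1 GeV⁻¹ → ℏc × (1 GeV in J)⁻¹ = 1.974 × 10⁻¹⁶ m.
Convert the energy scale: 214 TeV⁻¹ = 0.214 GeV⁻¹.
Result: 0.214 × 1.974 × 10⁻¹⁶ = 4.225 × 10⁻¹⁷ m.

4.225 × 10⁻¹⁷ m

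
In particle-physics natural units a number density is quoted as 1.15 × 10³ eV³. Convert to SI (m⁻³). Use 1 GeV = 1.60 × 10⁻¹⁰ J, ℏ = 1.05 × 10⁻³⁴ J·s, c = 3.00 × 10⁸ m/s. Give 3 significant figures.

1.51 × 10²³ m⁻³

Number density is [L]⁻³ = [E]³/(ℏc)³.
1 GeV³ → 1/(ℏc)³ × (1 GeV in J)³ = 1.31 × 10⁴⁷ m⁻³.
Convert the energy scale: 1.15 × 10³ eV³ = 1.15 × 10⁻²⁴ GeV³.
Result: 1.15 × 10⁻²⁴ × 1.31 × 10⁴⁷ = 1.51 × 10²³ m⁻³.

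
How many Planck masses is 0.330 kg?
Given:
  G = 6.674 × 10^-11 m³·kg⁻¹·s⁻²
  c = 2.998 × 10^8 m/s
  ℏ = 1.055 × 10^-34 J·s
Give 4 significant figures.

Planck mass: m_P = √(ℏc/G) = 2.177 × 10^-8 kg.
0.330 / 2.177 × 10^-8 = 1.516 × 10^7

1.516 × 10^7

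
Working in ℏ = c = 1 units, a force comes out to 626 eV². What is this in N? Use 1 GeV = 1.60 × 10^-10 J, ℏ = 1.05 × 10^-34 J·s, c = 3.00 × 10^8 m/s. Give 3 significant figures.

5.09 × 10^-10 N

Force is [E]/[L] = [E]²/(ℏc); restore (ℏc)⁻¹.
1 GeV² → 1/(ℏc) × (1 GeV in J)² = 8.13 × 10^5 N.
Convert the energy scale: 626 eV² = 6.26 × 10^-16 GeV².
Result: 6.26 × 10^-16 × 8.13 × 10^5 = 5.09 × 10^-10 N.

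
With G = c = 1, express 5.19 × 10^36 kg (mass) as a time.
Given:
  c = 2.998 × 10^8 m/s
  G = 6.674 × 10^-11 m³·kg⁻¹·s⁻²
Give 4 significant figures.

Mass → time via G/c³.
5.19 × 10^36 kg × (G/c³) = 12.85 s

12.85 s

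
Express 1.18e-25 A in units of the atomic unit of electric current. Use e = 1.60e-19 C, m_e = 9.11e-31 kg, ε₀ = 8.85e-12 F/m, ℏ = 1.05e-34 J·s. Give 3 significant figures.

1.77e-23

atomic unit of electric current: I_au = e E_h/ℏ = m_e e⁵/((4πε₀)²ℏ³) = 6.67e-3 A.
1.18e-25 / 6.67e-3 = 1.77e-23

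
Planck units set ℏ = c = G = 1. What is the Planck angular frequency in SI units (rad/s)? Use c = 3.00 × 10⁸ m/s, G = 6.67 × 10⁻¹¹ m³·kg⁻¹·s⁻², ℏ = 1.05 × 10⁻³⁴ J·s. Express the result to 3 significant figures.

1.86 × 10⁴³ rad/s

Dimensional analysis gives ω_P = √(c⁵/(ℏG)).
  = √(3.47 × 10⁸⁶)
  = 1.86 × 10⁴³ rad/s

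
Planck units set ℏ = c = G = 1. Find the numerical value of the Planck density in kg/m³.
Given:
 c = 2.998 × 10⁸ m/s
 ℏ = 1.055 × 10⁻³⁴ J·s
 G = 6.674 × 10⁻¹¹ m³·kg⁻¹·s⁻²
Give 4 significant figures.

From ℏ = c = G = 1 the density scale is ρ_P = c⁵/(ℏG²).
  = 2.422 × 10⁴² / 4.699 × 10⁻⁵⁵
  = 5.154 × 10⁹⁶ kg/m³

5.154 × 10⁹⁶ kg/m³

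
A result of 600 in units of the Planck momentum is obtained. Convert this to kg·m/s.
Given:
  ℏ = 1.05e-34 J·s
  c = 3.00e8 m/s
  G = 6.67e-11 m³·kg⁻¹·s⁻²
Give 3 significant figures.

One Planck momentum: p_P = √(ℏc³/G) = 6.52 kg·m/s.
600 × 6.52 kg·m/s = 3.91e3 kg·m/s

3.91e3 kg·m/s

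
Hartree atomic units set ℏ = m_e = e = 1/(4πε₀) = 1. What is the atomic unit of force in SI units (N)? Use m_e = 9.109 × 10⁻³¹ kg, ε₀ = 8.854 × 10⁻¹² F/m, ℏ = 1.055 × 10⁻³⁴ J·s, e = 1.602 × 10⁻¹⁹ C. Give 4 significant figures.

From ℏ = m_e = e = 1/(4πε₀) = 1 the force scale is F_au = E_h/a₀ = m_e²e⁶/((4πε₀)³ℏ⁴).
E_h = 4.354 × 10⁻¹⁸ J
a₀ = 5.297 × 10⁻¹¹ m
E_h/a₀ = 8.220 × 10⁻⁸ N

8.220 × 10⁻⁸ N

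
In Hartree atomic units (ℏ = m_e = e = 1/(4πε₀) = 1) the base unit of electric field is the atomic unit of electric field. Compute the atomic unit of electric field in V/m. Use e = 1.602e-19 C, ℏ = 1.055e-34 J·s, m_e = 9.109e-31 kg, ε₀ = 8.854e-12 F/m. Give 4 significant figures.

E_au = E_h/(e a₀) = m_e²e⁵/((4πε₀)³ℏ⁴)
E_h = 4.354e-18 J
a₀ = 5.297e-11 m
E_h/(e·a₀) = 5.131e11 V/m

5.131e11 V/m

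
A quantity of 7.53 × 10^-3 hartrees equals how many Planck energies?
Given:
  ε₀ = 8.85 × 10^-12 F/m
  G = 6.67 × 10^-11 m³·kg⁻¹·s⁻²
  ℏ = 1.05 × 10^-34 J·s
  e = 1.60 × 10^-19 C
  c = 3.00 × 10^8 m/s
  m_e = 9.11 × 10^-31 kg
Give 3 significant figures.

1.69 × 10^-29

hartree: E_h = m_e e⁴/(4πε₀ℏ)² = 4.38 × 10^-18 J
Planck energy: E_P = √(ℏc⁵/G) = 1.96 × 10^9 J
7.53 × 10^-3 × 4.38 × 10^-18 / 1.96 × 10^9 = 1.69 × 10^-29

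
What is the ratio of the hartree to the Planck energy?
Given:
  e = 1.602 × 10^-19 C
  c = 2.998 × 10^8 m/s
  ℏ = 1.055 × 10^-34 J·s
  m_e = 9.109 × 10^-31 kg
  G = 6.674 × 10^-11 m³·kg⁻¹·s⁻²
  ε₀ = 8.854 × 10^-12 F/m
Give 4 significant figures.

hartree: E_h = m_e e⁴/(4πε₀ℏ)² = 4.354 × 10^-18 J
Planck energy: E_P = √(ℏc⁵/G) = 1.957 × 10^9 J
ratio = 4.354 × 10^-18 / 1.957 × 10^9 = 2.225 × 10^-27

2.225 × 10^-27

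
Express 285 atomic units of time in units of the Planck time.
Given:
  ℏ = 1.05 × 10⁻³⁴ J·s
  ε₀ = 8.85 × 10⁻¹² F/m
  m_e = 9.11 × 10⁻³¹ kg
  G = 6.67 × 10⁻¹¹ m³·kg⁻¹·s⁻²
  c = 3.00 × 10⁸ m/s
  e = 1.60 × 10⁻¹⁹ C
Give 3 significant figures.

atomic unit of time: τ_au = (4πε₀)²ℏ³/(m_e e⁴) = 2.40 × 10⁻¹⁷ s
Planck time: t_P = √(ℏG/c⁵) = 5.37 × 10⁻⁴⁴ s
285 × 2.40 × 10⁻¹⁷ / 5.37 × 10⁻⁴⁴ = 1.27 × 10²⁹

1.27 × 10²⁹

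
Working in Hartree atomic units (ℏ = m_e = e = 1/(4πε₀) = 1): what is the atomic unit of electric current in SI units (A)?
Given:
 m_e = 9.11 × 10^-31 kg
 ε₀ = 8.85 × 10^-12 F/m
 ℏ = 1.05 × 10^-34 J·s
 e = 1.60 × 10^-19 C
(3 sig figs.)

6.67 × 10^-3 A

From ℏ = m_e = e = 1/(4πε₀) = 1 the current scale is I_au = e E_h/ℏ = m_e e⁵/((4πε₀)²ℏ³).
E_h = 4.38 × 10^-18 J
e·E_h/ℏ = 6.67 × 10^-3 A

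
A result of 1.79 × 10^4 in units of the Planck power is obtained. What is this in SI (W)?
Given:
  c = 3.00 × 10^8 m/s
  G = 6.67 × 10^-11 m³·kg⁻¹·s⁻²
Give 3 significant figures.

One Planck power: P_P = c⁵/G = 3.64 × 10^52 W.
1.79 × 10^4 × 3.64 × 10^52 W = 6.52 × 10^56 W

6.52 × 10^56 W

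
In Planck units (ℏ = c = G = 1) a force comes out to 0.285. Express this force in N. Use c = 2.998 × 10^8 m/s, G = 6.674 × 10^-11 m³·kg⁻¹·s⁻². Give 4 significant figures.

3.450 × 10^43 N

One Planck force: F_P = c⁴/G = 1.210 × 10^44 N.
0.285 × 1.210 × 10^44 N = 3.450 × 10^43 N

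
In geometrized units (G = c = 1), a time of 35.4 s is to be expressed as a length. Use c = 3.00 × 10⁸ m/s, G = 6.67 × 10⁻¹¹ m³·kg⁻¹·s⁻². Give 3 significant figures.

Time → length via c.
35.4 s × (c) = 1.06 × 10¹⁰ m

1.06 × 10¹⁰ m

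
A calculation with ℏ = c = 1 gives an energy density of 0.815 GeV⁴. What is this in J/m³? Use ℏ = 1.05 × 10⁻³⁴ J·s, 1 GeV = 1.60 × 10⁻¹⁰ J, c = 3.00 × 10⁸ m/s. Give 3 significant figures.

[E]/[L]³ = [E]⁴/(ℏc)³; restore (ℏc)⁻³.
1 GeV⁴ → 1/(ℏc)³ × (1 GeV in J)⁴ = 2.10 × 10³⁷ J/m³.
Result: 0.815 × 2.10 × 10³⁷ = 1.71 × 10³⁷ J/m³.

1.71 × 10³⁷ J/m³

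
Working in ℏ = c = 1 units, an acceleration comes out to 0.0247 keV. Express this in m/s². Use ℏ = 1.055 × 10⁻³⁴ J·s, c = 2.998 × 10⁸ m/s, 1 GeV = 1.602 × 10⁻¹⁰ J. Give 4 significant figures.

Acceleration is [L]/[T]² = c·[E]/ℏ.
1 GeV → c/ℏ × (1 GeV in J) = 4.552 × 10³² m/s².
Convert the energy scale: 0.0247 keV = 2.47 × 10⁻⁸ GeV.
Result: 2.47 × 10⁻⁸ × 4.552 × 10³² = 1.124 × 10²⁵ m/s².

1.124 × 10²⁵ m/s²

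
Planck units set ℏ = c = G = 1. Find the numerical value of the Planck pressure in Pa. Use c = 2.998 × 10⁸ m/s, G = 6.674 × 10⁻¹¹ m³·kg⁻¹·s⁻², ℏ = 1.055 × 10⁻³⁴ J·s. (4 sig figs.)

4.632 × 10¹¹³ Pa

From ℏ = c = G = 1 the pressure scale is p_P = c⁷/(ℏG²).
  = 2.177 × 10⁵⁹ / 4.699 × 10⁻⁵⁵
  = 4.632 × 10¹¹³ Pa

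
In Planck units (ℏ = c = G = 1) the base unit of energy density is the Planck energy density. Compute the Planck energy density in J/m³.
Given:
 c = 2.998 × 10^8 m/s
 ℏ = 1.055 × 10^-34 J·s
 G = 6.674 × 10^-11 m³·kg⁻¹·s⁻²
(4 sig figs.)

u_P = c⁷/(ℏG²)
  = 2.177 × 10^59 / 4.699 × 10^-55
  = 4.632 × 10^113 J/m³

4.632 × 10^113 J/m³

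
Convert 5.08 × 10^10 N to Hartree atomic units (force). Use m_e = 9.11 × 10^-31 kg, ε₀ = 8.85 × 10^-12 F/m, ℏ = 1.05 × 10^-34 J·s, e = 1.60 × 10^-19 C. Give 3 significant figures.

atomic unit of force: F_au = E_h/a₀ = m_e²e⁶/((4πε₀)³ℏ⁴) = 8.33 × 10^-8 N.
5.08 × 10^10 / 8.33 × 10^-8 = 6.10 × 10^17

6.10 × 10^17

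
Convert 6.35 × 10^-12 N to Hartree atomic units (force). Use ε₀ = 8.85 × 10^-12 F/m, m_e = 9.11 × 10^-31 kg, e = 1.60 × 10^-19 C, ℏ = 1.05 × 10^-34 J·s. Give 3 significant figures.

7.62 × 10^-5

atomic unit of force: F_au = E_h/a₀ = m_e²e⁶/((4πε₀)³ℏ⁴) = 8.33 × 10^-8 N.
6.35 × 10^-12 / 8.33 × 10^-8 = 7.62 × 10^-5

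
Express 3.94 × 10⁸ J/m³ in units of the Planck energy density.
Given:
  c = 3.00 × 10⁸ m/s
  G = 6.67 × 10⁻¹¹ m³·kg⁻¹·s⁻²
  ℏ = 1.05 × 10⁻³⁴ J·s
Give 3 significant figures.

8.42 × 10⁻¹⁰⁶

Planck energy density: u_P = c⁷/(ℏG²) = 4.68 × 10¹¹³ J/m³.
3.94 × 10⁸ / 4.68 × 10¹¹³ = 8.42 × 10⁻¹⁰⁶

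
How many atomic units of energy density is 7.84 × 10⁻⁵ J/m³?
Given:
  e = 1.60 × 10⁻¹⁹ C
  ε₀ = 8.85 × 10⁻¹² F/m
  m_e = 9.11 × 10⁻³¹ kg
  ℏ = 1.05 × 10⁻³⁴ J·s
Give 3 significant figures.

2.60 × 10⁻¹⁸

atomic unit of energy density: u_au = E_h/a₀³ = m_e⁴e¹⁰/((4πε₀)⁵ℏ⁸) = 3.01 × 10¹³ J/m³.
7.84 × 10⁻⁵ / 3.01 × 10¹³ = 2.60 × 10⁻¹⁸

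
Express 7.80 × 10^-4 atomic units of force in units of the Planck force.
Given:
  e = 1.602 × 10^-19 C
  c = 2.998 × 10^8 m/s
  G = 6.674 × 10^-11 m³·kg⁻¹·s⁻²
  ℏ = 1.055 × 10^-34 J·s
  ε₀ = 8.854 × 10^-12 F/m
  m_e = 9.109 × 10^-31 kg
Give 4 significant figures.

atomic unit of force: F_au = E_h/a₀ = m_e²e⁶/((4πε₀)³ℏ⁴) = 8.220 × 10^-8 N
Planck force: F_P = c⁴/G = 1.210 × 10^44 N
7.80 × 10^-4 × 8.220 × 10^-8 / 1.210 × 10^44 = 5.297 × 10^-55

5.297 × 10^-55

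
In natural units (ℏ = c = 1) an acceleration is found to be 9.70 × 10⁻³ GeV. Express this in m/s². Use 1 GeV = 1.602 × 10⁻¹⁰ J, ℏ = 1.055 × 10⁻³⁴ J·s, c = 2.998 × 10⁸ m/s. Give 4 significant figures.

4.416 × 10³⁰ m/s²

Acceleration is [L]/[T]² = c·[E]/ℏ.
1 GeV → c/ℏ × (1 GeV in J) = 4.552 × 10³² m/s².
Result: 9.70 × 10⁻³ × 4.552 × 10³² = 4.416 × 10³⁰ m/s².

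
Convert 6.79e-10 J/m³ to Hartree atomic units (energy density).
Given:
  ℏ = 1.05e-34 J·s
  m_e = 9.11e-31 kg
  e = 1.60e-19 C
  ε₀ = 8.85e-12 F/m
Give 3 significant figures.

atomic unit of energy density: u_au = E_h/a₀³ = m_e⁴e¹⁰/((4πε₀)⁵ℏ⁸) = 3.01e13 J/m³.
6.79e-10 / 3.01e13 = 2.25e-23

2.25e-23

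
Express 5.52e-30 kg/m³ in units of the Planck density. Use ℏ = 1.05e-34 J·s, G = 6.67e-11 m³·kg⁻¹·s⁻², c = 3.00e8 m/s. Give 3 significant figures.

Planck density: ρ_P = c⁵/(ℏG²) = 5.20e96 kg/m³.
5.52e-30 / 5.20e96 = 1.06e-126

1.06e-126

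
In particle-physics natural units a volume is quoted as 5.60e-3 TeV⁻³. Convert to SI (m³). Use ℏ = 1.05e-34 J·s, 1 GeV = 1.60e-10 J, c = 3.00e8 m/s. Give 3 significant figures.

4.27e-59 m³

Volume is [L]³ = [E]⁻³·(ℏc)³.
1 GeV⁻³ → (ℏc)³ × (1 GeV in J)⁻³ = 7.63e-48 m³.
Convert the energy scale: 5.60e-3 TeV⁻³ = 5.60e-12 GeV⁻³.
Result: 5.60e-12 × 7.63e-48 = 4.27e-59 m³.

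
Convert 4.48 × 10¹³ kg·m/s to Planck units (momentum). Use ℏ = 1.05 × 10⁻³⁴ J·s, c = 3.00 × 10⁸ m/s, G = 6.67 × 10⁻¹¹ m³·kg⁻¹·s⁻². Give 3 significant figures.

Planck momentum: p_P = √(ℏc³/G) = 6.52 kg·m/s.
4.48 × 10¹³ / 6.52 = 6.87 × 10¹²

6.87 × 10¹²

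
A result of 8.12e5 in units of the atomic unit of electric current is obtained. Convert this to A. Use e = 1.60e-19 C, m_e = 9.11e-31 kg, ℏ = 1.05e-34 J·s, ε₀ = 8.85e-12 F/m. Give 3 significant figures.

One atomic unit of electric current: I_au = e E_h/ℏ = m_e e⁵/((4πε₀)²ℏ³) = 6.67e-3 A.
8.12e5 × 6.67e-3 A = 5.42e3 A

5.42e3 A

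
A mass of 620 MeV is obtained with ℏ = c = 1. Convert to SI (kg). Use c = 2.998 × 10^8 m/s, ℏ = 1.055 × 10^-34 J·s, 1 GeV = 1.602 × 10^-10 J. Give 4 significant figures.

Mass is [E]/c²; divide by c².
1 GeV → 1/c² × (1 GeV in J) = 1.782 × 10^-27 kg.
Convert the energy scale: 620 MeV = 0.620 GeV.
Result: 0.620 × 1.782 × 10^-27 = 1.105 × 10^-27 kg.

1.105 × 10^-27 kg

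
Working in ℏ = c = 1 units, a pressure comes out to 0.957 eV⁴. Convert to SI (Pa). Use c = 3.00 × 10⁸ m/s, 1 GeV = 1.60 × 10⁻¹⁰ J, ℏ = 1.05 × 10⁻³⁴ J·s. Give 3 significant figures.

20.1 Pa

Pressure is [E]/[L]³ = [E]⁴/(ℏc)³.
1 GeV⁴ → 1/(ℏc)³ × (1 GeV in J)⁴ = 2.10 × 10³⁷ Pa.
Convert the energy scale: 0.957 eV⁴ = 9.57 × 10⁻³⁷ GeV⁴.
Result: 9.57 × 10⁻³⁷ × 2.10 × 10³⁷ = 20.1 Pa.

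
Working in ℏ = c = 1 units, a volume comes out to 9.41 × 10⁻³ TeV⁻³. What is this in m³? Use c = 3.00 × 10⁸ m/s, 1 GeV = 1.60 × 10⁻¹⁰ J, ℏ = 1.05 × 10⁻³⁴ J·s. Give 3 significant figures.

7.18 × 10⁻⁵⁹ m³

Volume is [L]³ = [E]⁻³·(ℏc)³.
1 GeV⁻³ → (ℏc)³ × (1 GeV in J)⁻³ = 7.63 × 10⁻⁴⁸ m³.
Convert the energy scale: 9.41 × 10⁻³ TeV⁻³ = 9.41 × 10⁻¹² GeV⁻³.
Result: 9.41 × 10⁻¹² × 7.63 × 10⁻⁴⁸ = 7.18 × 10⁻⁵⁹ m³.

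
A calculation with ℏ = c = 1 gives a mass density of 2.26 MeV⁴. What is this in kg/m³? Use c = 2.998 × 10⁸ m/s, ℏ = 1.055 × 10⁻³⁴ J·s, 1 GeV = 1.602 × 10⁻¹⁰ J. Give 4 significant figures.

5.234 × 10⁸ kg/m³

Mass density is [E]/(c²[L]³) = [E]⁴/(ℏ³c⁵).
1 GeV⁴ → 1/(ℏ³c⁵) × (1 GeV in J)⁴ = 2.316 × 10²⁰ kg/m³.
Convert the energy scale: 2.26 MeV⁴ = 2.26 × 10⁻¹² GeV⁴.
Result: 2.26 × 10⁻¹² × 2.316 × 10²⁰ = 5.234 × 10⁸ kg/m³.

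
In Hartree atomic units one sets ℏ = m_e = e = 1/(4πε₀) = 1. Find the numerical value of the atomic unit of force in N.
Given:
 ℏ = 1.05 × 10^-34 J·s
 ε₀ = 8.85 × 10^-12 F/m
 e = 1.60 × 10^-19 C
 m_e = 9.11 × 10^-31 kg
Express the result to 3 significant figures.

F_au = E_h/a₀ = m_e²e⁶/((4πε₀)³ℏ⁴)
E_h = 4.38 × 10^-18 J
a₀ = 5.26 × 10^-11 m
E_h/a₀ = 8.33 × 10^-8 N

8.33 × 10^-8 N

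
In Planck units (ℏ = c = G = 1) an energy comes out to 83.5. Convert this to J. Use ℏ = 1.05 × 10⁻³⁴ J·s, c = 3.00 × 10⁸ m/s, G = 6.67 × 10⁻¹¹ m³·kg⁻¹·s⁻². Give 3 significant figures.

1.63 × 10¹¹ J

One Planck energy: E_P = √(ℏc⁵/G) = 1.96 × 10⁹ J.
83.5 × 1.96 × 10⁹ J = 1.63 × 10¹¹ J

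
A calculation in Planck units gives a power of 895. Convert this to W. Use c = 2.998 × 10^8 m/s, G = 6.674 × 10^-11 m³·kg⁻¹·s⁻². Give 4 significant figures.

One Planck power: P_P = c⁵/G = 3.629 × 10^52 W.
895 × 3.629 × 10^52 W = 3.248 × 10^55 W

3.248 × 10^55 W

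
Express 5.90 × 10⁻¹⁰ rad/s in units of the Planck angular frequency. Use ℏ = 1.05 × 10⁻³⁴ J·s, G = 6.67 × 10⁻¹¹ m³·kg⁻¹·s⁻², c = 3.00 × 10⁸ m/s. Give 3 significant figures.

Planck angular frequency: ω_P = √(c⁵/(ℏG)) = 1.86 × 10⁴³ rad/s.
5.90 × 10⁻¹⁰ / 1.86 × 10⁴³ = 3.17 × 10⁻⁵³

3.17 × 10⁻⁵³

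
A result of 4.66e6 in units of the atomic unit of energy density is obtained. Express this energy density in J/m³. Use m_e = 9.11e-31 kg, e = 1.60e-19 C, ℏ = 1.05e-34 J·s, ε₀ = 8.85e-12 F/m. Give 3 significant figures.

One atomic unit of energy density: u_au = E_h/a₀³ = m_e⁴e¹⁰/((4πε₀)⁵ℏ⁸) = 3.01e13 J/m³.
4.66e6 × 3.01e13 J/m³ = 1.40e20 J/m³

1.40e20 J/m³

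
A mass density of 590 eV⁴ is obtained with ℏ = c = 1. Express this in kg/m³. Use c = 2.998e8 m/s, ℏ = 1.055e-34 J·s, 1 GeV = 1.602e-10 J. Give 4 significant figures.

Mass density is [E]/(c²[L]³) = [E]⁴/(ℏ³c⁵).
1 GeV⁴ → 1/(ℏ³c⁵) × (1 GeV in J)⁴ = 2.316e20 kg/m³.
Convert the energy scale: 590 eV⁴ = 5.90e-34 GeV⁴.
Result: 5.90e-34 × 2.316e20 = 1.366e-13 kg/m³.

1.366e-13 kg/m³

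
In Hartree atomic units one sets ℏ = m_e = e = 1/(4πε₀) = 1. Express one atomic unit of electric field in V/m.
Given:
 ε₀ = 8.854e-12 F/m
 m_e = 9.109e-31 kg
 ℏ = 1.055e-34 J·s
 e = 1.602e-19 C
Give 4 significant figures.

E_au = E_h/(e a₀) = m_e²e⁵/((4πε₀)³ℏ⁴)
E_h = 4.354e-18 J
a₀ = 5.297e-11 m
E_h/(e·a₀) = 5.131e11 V/m

5.131e11 V/m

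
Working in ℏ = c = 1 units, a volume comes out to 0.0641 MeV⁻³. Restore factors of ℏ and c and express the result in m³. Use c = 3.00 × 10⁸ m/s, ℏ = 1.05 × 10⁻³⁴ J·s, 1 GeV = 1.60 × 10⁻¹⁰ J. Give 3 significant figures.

Volume is [L]³ = [E]⁻³·(ℏc)³.
1 GeV⁻³ → (ℏc)³ × (1 GeV in J)⁻³ = 7.63 × 10⁻⁴⁸ m³.
Convert the energy scale: 0.0641 MeV⁻³ = 6.41 × 10⁷ GeV⁻³.
Result: 6.41 × 10⁷ × 7.63 × 10⁻⁴⁸ = 4.89 × 10⁻⁴⁰ m³.

4.89 × 10⁻⁴⁰ m³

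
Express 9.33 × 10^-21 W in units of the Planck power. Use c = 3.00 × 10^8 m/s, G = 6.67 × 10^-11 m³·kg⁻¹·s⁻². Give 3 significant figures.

2.56 × 10^-73

Planck power: P_P = c⁵/G = 3.64 × 10^52 W.
9.33 × 10^-21 / 3.64 × 10^52 = 2.56 × 10^-73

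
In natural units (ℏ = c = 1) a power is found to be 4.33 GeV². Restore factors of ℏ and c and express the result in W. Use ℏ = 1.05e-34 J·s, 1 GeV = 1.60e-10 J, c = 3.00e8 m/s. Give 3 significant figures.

Power is [E]/[T] = [E]²/ℏ.
1 GeV² → 1/ℏ × (1 GeV in J)² = 2.44e14 W.
Result: 4.33 × 2.44e14 = 1.06e15 W.

1.06e15 W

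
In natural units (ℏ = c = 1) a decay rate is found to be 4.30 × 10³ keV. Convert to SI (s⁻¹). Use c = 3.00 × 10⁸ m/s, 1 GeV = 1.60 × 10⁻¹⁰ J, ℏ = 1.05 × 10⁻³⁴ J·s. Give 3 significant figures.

A rate is [E]/ℏ; divide by ℏ.
1 GeV → 1/ℏ × (1 GeV in J) = 1.52 × 10²⁴ s⁻¹.
Convert the energy scale: 4.30 × 10³ keV = 4.30 × 10⁻³ GeV.
Result: 4.30 × 10⁻³ × 1.52 × 10²⁴ = 6.55 × 10²¹ s⁻¹.

6.55 × 10²¹ s⁻¹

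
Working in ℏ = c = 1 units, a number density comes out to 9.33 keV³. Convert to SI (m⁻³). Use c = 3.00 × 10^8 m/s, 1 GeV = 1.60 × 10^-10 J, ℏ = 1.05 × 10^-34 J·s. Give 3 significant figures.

1.22 × 10^30 m⁻³

Number density is [L]⁻³ = [E]³/(ℏc)³.
1 GeV³ → 1/(ℏc)³ × (1 GeV in J)³ = 1.31 × 10^47 m⁻³.
Convert the energy scale: 9.33 keV³ = 9.33 × 10^-18 GeV³.
Result: 9.33 × 10^-18 × 1.31 × 10^47 = 1.22 × 10^30 m⁻³.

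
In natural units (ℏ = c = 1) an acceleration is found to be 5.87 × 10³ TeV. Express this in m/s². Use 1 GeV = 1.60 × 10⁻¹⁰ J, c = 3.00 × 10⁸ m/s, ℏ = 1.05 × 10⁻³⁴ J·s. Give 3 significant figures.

2.68 × 10³⁹ m/s²

Acceleration is [L]/[T]² = c·[E]/ℏ.
1 GeV → c/ℏ × (1 GeV in J) = 4.57 × 10³² m/s².
Convert the energy scale: 5.87 × 10³ TeV = 5.87 × 10⁶ GeV.
Result: 5.87 × 10⁶ × 4.57 × 10³² = 2.68 × 10³⁹ m/s².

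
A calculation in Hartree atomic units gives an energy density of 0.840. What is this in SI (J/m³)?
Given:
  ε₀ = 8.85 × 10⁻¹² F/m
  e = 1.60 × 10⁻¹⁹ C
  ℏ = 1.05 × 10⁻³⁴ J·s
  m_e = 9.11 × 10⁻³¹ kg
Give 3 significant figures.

One atomic unit of energy density: u_au = E_h/a₀³ = m_e⁴e¹⁰/((4πε₀)⁵ℏ⁸) = 3.01 × 10¹³ J/m³.
0.840 × 3.01 × 10¹³ J/m³ = 2.53 × 10¹³ J/m³

2.53 × 10¹³ J/m³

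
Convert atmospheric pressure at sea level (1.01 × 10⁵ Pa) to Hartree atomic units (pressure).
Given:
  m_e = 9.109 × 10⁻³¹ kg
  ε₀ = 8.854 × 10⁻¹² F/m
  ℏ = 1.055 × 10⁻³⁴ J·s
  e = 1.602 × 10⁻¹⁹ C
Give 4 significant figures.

3.448 × 10⁻⁹

atomic unit of pressure: P_au = E_h/a₀³ = m_e⁴e¹⁰/((4πε₀)⁵ℏ⁸) = 2.929 × 10¹³ Pa.
1.01 × 10⁵ / 2.929 × 10¹³ = 3.448 × 10⁻⁹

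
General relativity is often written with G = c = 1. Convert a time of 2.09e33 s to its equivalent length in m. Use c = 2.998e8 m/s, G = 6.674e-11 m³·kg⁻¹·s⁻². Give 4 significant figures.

Time → length via c.
2.09e33 s × (c) = 6.266e41 m

6.266e41 m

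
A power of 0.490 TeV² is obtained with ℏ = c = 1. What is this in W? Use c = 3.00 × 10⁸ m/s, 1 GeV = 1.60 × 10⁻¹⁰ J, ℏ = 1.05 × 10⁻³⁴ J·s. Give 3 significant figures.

Power is [E]/[T] = [E]²/ℏ.
1 GeV² → 1/ℏ × (1 GeV in J)² = 2.44 × 10¹⁴ W.
Convert the energy scale: 0.490 TeV² = 4.90 × 10⁵ GeV².
Result: 4.90 × 10⁵ × 2.44 × 10¹⁴ = 1.19 × 10²⁰ W.

1.19 × 10²⁰ W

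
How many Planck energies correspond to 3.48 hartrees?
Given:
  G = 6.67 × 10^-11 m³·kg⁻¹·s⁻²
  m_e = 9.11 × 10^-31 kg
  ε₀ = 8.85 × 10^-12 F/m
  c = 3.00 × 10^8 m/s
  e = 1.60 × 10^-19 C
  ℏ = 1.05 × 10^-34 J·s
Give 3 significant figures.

7.79 × 10^-27

hartree: E_h = m_e e⁴/(4πε₀ℏ)² = 4.38 × 10^-18 J
Planck energy: E_P = √(ℏc⁵/G) = 1.96 × 10^9 J
3.48 × 4.38 × 10^-18 / 1.96 × 10^9 = 7.79 × 10^-27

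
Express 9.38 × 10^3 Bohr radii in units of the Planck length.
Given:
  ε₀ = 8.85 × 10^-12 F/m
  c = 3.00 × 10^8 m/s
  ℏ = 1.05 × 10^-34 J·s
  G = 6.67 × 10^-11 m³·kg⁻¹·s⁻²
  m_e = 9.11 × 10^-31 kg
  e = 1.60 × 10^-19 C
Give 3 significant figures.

3.06 × 10^28

Bohr radius: a₀ = 4πε₀ℏ²/(m_e e²) = 5.26 × 10^-11 m
Planck length: ℓ_P = √(ℏG/c³) = 1.61 × 10^-35 m
9.38 × 10^3 × 5.26 × 10^-11 / 1.61 × 10^-35 = 3.06 × 10^28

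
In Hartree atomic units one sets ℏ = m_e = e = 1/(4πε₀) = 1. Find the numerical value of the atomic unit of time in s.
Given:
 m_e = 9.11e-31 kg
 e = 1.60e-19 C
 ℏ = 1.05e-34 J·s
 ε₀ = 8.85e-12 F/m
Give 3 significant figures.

2.40e-17 s

τ_au = (4πε₀)²ℏ³/(m_e e⁴)
E_h = 4.38e-18 J
ℏ/E_h = 2.40e-17 s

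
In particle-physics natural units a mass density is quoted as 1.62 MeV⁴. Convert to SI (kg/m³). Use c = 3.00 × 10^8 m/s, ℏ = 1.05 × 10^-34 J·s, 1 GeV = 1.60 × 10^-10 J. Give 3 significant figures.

3.77 × 10^8 kg/m³

Mass density is [E]/(c²[L]³) = [E]⁴/(ℏ³c⁵).
1 GeV⁴ → 1/(ℏ³c⁵) × (1 GeV in J)⁴ = 2.33 × 10^20 kg/m³.
Convert the energy scale: 1.62 MeV⁴ = 1.62 × 10^-12 GeV⁴.
Result: 1.62 × 10^-12 × 2.33 × 10^20 = 3.77 × 10^8 kg/m³.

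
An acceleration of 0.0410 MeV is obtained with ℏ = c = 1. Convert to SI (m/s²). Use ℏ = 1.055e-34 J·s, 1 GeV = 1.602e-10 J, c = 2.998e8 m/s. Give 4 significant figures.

1.866e28 m/s²

Acceleration is [L]/[T]² = c·[E]/ℏ.
1 GeV → c/ℏ × (1 GeV in J) = 4.552e32 m/s².
Convert the energy scale: 0.0410 MeV = 4.10e-5 GeV.
Result: 4.10e-5 × 4.552e32 = 1.866e28 m/s².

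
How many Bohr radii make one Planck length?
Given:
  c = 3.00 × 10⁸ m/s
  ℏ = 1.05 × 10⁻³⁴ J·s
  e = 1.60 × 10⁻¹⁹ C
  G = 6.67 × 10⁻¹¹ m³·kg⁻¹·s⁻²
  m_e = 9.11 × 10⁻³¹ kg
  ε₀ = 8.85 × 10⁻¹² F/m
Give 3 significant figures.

Planck length: ℓ_P = √(ℏG/c³) = 1.61 × 10⁻³⁵ m
Bohr radius: a₀ = 4πε₀ℏ²/(m_e e²) = 5.26 × 10⁻¹¹ m
ratio = 1.61 × 10⁻³⁵ / 5.26 × 10⁻¹¹ = 3.06 × 10⁻²⁵

3.06 × 10⁻²⁵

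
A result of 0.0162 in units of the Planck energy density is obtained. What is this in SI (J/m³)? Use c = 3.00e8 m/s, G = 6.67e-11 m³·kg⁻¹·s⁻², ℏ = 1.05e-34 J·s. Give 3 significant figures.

7.58e111 J/m³

One Planck energy density: u_P = c⁷/(ℏG²) = 4.68e113 J/m³.
0.0162 × 4.68e113 J/m³ = 7.58e111 J/m³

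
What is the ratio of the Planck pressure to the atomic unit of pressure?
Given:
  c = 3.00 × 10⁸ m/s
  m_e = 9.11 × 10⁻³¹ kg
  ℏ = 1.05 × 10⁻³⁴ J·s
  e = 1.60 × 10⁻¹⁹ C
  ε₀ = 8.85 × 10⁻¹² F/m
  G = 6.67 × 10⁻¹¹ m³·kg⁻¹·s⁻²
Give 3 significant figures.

1.55 × 10¹⁰⁰

Planck pressure: p_P = c⁷/(ℏG²) = 4.68 × 10¹¹³ Pa
atomic unit of pressure: P_au = E_h/a₀³ = m_e⁴e¹⁰/((4πε₀)⁵ℏ⁸) = 3.01 × 10¹³ Pa
ratio = 4.68 × 10¹¹³ / 3.01 × 10¹³ = 1.55 × 10¹⁰⁰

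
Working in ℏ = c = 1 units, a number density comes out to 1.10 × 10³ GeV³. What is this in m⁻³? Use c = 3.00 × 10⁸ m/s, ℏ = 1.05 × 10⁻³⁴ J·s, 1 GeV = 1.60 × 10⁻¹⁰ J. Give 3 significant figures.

Number density is [L]⁻³ = [E]³/(ℏc)³.
1 GeV³ → 1/(ℏc)³ × (1 GeV in J)³ = 1.31 × 10⁴⁷ m⁻³.
Result: 1.10 × 10³ × 1.31 × 10⁴⁷ = 1.44 × 10⁵⁰ m⁻³.

1.44 × 10⁵⁰ m⁻³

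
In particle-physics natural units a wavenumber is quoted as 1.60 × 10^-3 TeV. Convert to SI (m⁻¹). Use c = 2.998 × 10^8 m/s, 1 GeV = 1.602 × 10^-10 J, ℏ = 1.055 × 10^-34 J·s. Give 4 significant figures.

Inverse length is [E]/(ℏc).
1 GeV → 1/(ℏc) × (1 GeV in J) = 5.065 × 10^15 m⁻¹.
Convert the energy scale: 1.60 × 10^-3 TeV = 1.60 GeV.
Result: 1.60 × 5.065 × 10^15 = 8.104 × 10^15 m⁻¹.

8.104 × 10^15 m⁻¹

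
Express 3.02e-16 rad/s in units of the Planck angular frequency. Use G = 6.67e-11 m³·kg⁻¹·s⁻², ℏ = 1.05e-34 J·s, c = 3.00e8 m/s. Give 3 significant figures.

1.62e-59

Planck angular frequency: ω_P = √(c⁵/(ℏG)) = 1.86e43 rad/s.
3.02e-16 / 1.86e43 = 1.62e-59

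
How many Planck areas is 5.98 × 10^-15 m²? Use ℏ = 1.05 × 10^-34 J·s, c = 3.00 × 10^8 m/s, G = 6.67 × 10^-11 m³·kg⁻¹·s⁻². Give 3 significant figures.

Planck area: A_P = ℏG/c³ = 2.59 × 10^-70 m².
5.98 × 10^-15 / 2.59 × 10^-70 = 2.31 × 10^55

2.31 × 10^55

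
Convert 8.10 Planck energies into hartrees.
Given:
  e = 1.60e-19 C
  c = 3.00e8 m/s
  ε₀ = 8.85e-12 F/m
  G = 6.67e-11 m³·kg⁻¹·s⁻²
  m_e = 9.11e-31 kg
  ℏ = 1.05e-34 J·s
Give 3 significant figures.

3.62e27

Planck energy: E_P = √(ℏc⁵/G) = 1.96e9 J
hartree: E_h = m_e e⁴/(4πε₀ℏ)² = 4.38e-18 J
8.10 × 1.96e9 / 4.38e-18 = 3.62e27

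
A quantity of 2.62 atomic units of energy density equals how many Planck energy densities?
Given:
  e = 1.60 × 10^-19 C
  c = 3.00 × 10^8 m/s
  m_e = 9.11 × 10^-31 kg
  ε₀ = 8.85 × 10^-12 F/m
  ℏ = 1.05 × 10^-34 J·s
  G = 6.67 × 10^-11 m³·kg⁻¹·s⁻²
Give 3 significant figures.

1.69 × 10^-100

atomic unit of energy density: u_au = E_h/a₀³ = m_e⁴e¹⁰/((4πε₀)⁵ℏ⁸) = 3.01 × 10^13 J/m³
Planck energy density: u_P = c⁷/(ℏG²) = 4.68 × 10^113 J/m³
2.62 × 3.01 × 10^13 / 4.68 × 10^113 = 1.69 × 10^-100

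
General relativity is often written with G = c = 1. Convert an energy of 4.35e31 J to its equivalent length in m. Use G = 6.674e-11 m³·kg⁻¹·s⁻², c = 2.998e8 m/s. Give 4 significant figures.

3.594e-13 m

Energy → length via G/c⁴.
4.35e31 J × (G/c⁴) = 3.594e-13 m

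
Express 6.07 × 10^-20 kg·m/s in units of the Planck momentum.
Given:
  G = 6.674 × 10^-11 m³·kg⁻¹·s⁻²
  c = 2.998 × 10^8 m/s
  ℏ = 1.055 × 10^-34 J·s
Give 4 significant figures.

Planck momentum: p_P = √(ℏc³/G) = 6.527 kg·m/s.
6.07 × 10^-20 / 6.527 = 9.301 × 10^-21

9.301 × 10^-21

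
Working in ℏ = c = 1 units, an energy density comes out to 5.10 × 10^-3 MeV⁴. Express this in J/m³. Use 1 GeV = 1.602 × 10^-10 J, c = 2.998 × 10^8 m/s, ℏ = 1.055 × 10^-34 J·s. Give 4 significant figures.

1.062 × 10^23 J/m³

[E]/[L]³ = [E]⁴/(ℏc)³; restore (ℏc)⁻³.
1 GeV⁴ → 1/(ℏc)³ × (1 GeV in J)⁴ = 2.082 × 10^37 J/m³.
Convert the energy scale: 5.10 × 10^-3 MeV⁴ = 5.10 × 10^-15 GeV⁴.
Result: 5.10 × 10^-15 × 2.082 × 10^37 = 1.062 × 10^23 J/m³.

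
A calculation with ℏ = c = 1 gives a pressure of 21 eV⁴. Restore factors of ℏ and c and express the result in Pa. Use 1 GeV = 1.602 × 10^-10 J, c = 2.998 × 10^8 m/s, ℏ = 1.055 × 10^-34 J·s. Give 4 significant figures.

Pressure is [E]/[L]³ = [E]⁴/(ℏc)³.
1 GeV⁴ → 1/(ℏc)³ × (1 GeV in J)⁴ = 2.082 × 10^37 Pa.
Convert the energy scale: 21 eV⁴ = 2.10 × 10^-35 GeV⁴.
Result: 2.10 × 10^-35 × 2.082 × 10^37 = 437.1 Pa.

437.1 Pa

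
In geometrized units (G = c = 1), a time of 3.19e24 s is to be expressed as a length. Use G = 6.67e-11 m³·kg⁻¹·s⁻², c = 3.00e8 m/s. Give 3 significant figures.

Time → length via c.
3.19e24 s × (c) = 9.57e32 m

9.57e32 m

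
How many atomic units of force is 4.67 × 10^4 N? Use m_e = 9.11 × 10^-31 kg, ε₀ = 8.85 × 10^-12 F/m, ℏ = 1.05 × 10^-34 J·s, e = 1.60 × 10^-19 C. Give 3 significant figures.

atomic unit of force: F_au = E_h/a₀ = m_e²e⁶/((4πε₀)³ℏ⁴) = 8.33 × 10^-8 N.
4.67 × 10^4 / 8.33 × 10^-8 = 5.61 × 10^11

5.61 × 10^11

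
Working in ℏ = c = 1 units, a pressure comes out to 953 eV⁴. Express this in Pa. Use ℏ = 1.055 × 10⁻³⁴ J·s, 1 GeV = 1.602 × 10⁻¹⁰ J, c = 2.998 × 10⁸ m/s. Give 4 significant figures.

1.984 × 10⁴ Pa

Pressure is [E]/[L]³ = [E]⁴/(ℏc)³.
1 GeV⁴ → 1/(ℏc)³ × (1 GeV in J)⁴ = 2.082 × 10³⁷ Pa.
Convert the energy scale: 953 eV⁴ = 9.53 × 10⁻³⁴ GeV⁴.
Result: 9.53 × 10⁻³⁴ × 2.082 × 10³⁷ = 1.984 × 10⁴ Pa.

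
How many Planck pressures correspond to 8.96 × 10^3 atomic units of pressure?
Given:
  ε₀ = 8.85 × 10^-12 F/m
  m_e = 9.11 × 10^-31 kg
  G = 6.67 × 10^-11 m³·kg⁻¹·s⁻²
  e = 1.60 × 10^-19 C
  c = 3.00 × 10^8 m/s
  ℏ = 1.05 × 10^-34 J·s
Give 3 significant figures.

atomic unit of pressure: P_au = E_h/a₀³ = m_e⁴e¹⁰/((4πε₀)⁵ℏ⁸) = 3.01 × 10^13 Pa
Planck pressure: p_P = c⁷/(ℏG²) = 4.68 × 10^113 Pa
8.96 × 10^3 × 3.01 × 10^13 / 4.68 × 10^113 = 5.77 × 10^-97

5.77 × 10^-97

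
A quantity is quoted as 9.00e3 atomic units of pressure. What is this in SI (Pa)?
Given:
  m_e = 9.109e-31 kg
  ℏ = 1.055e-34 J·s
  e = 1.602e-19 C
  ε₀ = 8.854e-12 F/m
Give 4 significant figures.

2.636e17 Pa

One atomic unit of pressure: P_au = E_h/a₀³ = m_e⁴e¹⁰/((4πε₀)⁵ℏ⁸) = 2.929e13 Pa.
9.00e3 × 2.929e13 Pa = 2.636e17 Pa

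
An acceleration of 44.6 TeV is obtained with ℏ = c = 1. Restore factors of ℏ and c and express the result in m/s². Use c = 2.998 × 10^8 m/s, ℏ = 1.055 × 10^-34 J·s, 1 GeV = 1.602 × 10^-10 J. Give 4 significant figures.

2.030 × 10^37 m/s²

Acceleration is [L]/[T]² = c·[E]/ℏ.
1 GeV → c/ℏ × (1 GeV in J) = 4.552 × 10^32 m/s².
Convert the energy scale: 44.6 TeV = 4.46 × 10^4 GeV.
Result: 4.46 × 10^4 × 4.552 × 10^32 = 2.030 × 10^37 m/s².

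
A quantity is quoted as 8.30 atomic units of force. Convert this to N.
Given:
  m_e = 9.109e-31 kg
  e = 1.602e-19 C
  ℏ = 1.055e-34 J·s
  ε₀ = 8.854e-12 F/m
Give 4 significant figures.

6.822e-7 N

One atomic unit of force: F_au = E_h/a₀ = m_e²e⁶/((4πε₀)³ℏ⁴) = 8.220e-8 N.
8.30 × 8.220e-8 N = 6.822e-7 N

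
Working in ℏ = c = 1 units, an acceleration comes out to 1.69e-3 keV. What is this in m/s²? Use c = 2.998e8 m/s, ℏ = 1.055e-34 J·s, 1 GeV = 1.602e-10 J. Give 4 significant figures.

7.694e23 m/s²

Acceleration is [L]/[T]² = c·[E]/ℏ.
1 GeV → c/ℏ × (1 GeV in J) = 4.552e32 m/s².
Convert the energy scale: 1.69e-3 keV = 1.69e-9 GeV.
Result: 1.69e-9 × 4.552e32 = 7.694e23 m/s².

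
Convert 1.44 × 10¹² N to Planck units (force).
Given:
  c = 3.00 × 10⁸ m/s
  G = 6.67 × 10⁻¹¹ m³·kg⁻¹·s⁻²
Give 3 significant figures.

Planck force: F_P = c⁴/G = 1.21 × 10⁴⁴ N.
1.44 × 10¹² / 1.21 × 10⁴⁴ = 1.19 × 10⁻³²

1.19 × 10⁻³²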